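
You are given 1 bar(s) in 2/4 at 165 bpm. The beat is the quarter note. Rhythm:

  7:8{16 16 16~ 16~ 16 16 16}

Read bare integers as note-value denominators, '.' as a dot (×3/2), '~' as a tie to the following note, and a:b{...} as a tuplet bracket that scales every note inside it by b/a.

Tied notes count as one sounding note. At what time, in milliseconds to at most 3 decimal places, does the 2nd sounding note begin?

note 2 onset = 2/7b = 103.896ms

1. 0.0ms @ 0 + 103.896ms (2/7)
2. 103.896ms @ 2/7 + 103.896ms (2/7)
3. 207.792ms @ 4/7 + 311.688ms (6/7)
4. 519.481ms @ 10/7 + 103.896ms (2/7)
5. 623.377ms @ 12/7 + 103.896ms (2/7)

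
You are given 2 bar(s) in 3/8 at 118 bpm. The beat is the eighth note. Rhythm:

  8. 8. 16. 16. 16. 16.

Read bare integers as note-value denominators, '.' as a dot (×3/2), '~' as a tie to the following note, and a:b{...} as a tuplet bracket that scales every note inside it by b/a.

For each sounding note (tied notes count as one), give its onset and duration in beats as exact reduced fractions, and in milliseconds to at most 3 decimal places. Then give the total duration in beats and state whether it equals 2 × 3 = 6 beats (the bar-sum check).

1) 0.0ms=0b +762.712ms=3/2b
2) 762.712ms=3/2b +762.712ms=3/2b
3) 1525.424ms=3b +381.356ms=3/4b
4) 1906.78ms=15/4b +381.356ms=3/4b
5) 2288.136ms=9/2b +381.356ms=3/4b
6) 2669.492ms=21/4b +381.356ms=3/4b
Σ=6b of 6 (118bpm 3/8) — PASS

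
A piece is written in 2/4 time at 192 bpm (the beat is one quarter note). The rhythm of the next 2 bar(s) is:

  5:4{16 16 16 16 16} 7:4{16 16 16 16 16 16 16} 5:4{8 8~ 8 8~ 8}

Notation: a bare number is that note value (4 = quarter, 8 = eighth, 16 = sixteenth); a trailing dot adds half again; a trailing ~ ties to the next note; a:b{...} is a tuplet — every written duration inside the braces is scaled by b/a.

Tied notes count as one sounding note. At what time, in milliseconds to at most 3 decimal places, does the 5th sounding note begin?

1. 0.0ms @ 0 + 62.5ms (1/5)
2. 62.5ms @ 1/5 + 62.5ms (1/5)
3. 125.0ms @ 2/5 + 62.5ms (1/5)
4. 187.5ms @ 3/5 + 62.5ms (1/5)
5. 250.0ms @ 4/5 + 62.5ms (1/5)
6. 312.5ms @ 1 + 44.643ms (1/7)
7. 357.143ms @ 8/7 + 44.643ms (1/7)
8. 401.786ms @ 9/7 + 44.643ms (1/7)
9. 446.429ms @ 10/7 + 44.643ms (1/7)
10. 491.071ms @ 11/7 + 44.643ms (1/7)
11. 535.714ms @ 12/7 + 44.643ms (1/7)
12. 580.357ms @ 13/7 + 44.643ms (1/7)
13. 625.0ms @ 2 + 125.0ms (2/5)
14. 750.0ms @ 12/5 + 250.0ms (4/5)
15. 1000.0ms @ 16/5 + 250.0ms (4/5)

note 5 onset = 4/5b = 250.0ms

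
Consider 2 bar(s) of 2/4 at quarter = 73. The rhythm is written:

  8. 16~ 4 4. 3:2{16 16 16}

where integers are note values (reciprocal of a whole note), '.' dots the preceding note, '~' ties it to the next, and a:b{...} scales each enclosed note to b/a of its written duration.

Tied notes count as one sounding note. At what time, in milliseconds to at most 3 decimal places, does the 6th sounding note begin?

note 6 onset = 23/6b = 3150.685ms

1. 0.0ms @ 0 + 616.438ms (3/4)
2. 616.438ms @ 3/4 + 1027.397ms (5/4)
3. 1643.836ms @ 2 + 1232.877ms (3/2)
4. 2876.712ms @ 7/2 + 136.986ms (1/6)
5. 3013.699ms @ 11/3 + 136.986ms (1/6)
6. 3150.685ms @ 23/6 + 136.986ms (1/6)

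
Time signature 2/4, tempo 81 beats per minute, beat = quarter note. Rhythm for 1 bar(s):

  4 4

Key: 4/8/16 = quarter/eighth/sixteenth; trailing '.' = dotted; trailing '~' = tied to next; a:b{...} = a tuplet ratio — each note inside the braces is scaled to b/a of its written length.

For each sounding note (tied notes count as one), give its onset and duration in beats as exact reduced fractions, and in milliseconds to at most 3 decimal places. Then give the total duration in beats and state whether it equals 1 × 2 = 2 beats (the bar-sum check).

1) 0.0ms=0b +740.741ms=1b
2) 740.741ms=1b +740.741ms=1b
Σ=2b of 2 (81bpm 2/4) — PASS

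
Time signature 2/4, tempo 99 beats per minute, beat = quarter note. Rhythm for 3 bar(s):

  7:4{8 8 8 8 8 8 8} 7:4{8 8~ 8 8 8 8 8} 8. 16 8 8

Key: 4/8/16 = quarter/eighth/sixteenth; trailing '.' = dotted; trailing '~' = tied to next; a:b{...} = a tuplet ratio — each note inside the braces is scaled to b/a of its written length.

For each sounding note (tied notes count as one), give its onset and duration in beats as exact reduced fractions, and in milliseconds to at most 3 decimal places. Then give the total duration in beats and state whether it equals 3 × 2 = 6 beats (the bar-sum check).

1) 0.0ms=0b +173.16ms=2/7b
2) 173.16ms=2/7b +173.16ms=2/7b
3) 346.32ms=4/7b +173.16ms=2/7b
4) 519.481ms=6/7b +173.16ms=2/7b
5) 692.641ms=8/7b +173.16ms=2/7b
6) 865.801ms=10/7b +173.16ms=2/7b
7) 1038.961ms=12/7b +173.16ms=2/7b
8) 1212.121ms=2b +173.16ms=2/7b
9) 1385.281ms=16/7b +346.32ms=4/7b
10) 1731.602ms=20/7b +173.16ms=2/7b
11) 1904.762ms=22/7b +173.16ms=2/7b
12) 2077.922ms=24/7b +173.16ms=2/7b
13) 2251.082ms=26/7b +173.16ms=2/7b
14) 2424.242ms=4b +454.545ms=3/4b
15) 2878.788ms=19/4b +151.515ms=1/4b
16) 3030.303ms=5b +303.03ms=1/2b
17) 3333.333ms=11/2b +303.03ms=1/2b
Σ=6b of 6 (99bpm 2/4) — PASS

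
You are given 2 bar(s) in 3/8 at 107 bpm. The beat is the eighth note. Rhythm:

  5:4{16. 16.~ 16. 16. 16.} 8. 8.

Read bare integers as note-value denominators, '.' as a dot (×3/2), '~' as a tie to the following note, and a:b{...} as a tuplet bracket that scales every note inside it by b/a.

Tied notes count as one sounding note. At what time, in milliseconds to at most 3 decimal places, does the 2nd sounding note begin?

1. 0.0ms @ 0 + 336.449ms (3/5)
2. 336.449ms @ 3/5 + 672.897ms (6/5)
3. 1009.346ms @ 9/5 + 336.449ms (3/5)
4. 1345.794ms @ 12/5 + 336.449ms (3/5)
5. 1682.243ms @ 3 + 841.121ms (3/2)
6. 2523.364ms @ 9/2 + 841.121ms (3/2)

note 2 onset = 3/5b = 336.449ms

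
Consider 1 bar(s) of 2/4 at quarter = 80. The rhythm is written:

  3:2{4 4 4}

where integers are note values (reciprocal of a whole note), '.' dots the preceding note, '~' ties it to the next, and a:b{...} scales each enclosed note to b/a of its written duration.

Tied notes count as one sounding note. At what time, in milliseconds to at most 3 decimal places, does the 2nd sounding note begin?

1. 0.0ms @ 0 + 500.0ms (2/3)
2. 500.0ms @ 2/3 + 500.0ms (2/3)
3. 1000.0ms @ 4/3 + 500.0ms (2/3)

note 2 onset = 2/3b = 500.0ms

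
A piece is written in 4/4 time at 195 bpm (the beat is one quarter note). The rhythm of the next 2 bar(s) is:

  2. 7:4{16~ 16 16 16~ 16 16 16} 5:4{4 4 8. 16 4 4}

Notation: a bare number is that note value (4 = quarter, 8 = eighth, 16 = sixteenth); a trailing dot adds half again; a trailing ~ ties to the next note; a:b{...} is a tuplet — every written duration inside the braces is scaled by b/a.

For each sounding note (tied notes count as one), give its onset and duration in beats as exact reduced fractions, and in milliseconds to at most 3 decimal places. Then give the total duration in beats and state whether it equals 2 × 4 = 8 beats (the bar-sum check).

1) 0.0ms=0b +923.077ms=3b
2) 923.077ms=3b +87.912ms=2/7b
3) 1010.989ms=23/7b +43.956ms=1/7b
4) 1054.945ms=24/7b +87.912ms=2/7b
5) 1142.857ms=26/7b +43.956ms=1/7b
6) 1186.813ms=27/7b +43.956ms=1/7b
7) 1230.769ms=4b +246.154ms=4/5b
8) 1476.923ms=24/5b +246.154ms=4/5b
9) 1723.077ms=28/5b +184.615ms=3/5b
10) 1907.692ms=31/5b +61.538ms=1/5b
11) 1969.231ms=32/5b +246.154ms=4/5b
12) 2215.385ms=36/5b +246.154ms=4/5b
Σ=8b of 8 (195bpm 4/4) — PASS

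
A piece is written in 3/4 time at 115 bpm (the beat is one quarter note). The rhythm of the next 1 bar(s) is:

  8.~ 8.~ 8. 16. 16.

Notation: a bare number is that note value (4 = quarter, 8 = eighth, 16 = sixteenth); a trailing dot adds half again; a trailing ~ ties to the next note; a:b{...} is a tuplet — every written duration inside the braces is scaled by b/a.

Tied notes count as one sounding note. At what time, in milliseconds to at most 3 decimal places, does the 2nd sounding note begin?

1. 0.0ms @ 0 + 1173.913ms (9/4)
2. 1173.913ms @ 9/4 + 195.652ms (3/8)
3. 1369.565ms @ 21/8 + 195.652ms (3/8)

note 2 onset = 9/4b = 1173.913ms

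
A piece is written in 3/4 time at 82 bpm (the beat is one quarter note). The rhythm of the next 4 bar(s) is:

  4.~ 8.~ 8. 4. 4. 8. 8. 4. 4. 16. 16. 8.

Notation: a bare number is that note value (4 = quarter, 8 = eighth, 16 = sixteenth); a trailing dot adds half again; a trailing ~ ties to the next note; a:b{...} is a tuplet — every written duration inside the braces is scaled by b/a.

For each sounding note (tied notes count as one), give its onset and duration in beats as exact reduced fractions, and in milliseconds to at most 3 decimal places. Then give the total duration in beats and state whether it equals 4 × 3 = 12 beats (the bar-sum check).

1) 0.0ms=0b +2195.122ms=3b
2) 2195.122ms=3b +1097.561ms=3/2b
3) 3292.683ms=9/2b +1097.561ms=3/2b
4) 4390.244ms=6b +548.78ms=3/4b
5) 4939.024ms=27/4b +548.78ms=3/4b
6) 5487.805ms=15/2b +1097.561ms=3/2b
7) 6585.366ms=9b +1097.561ms=3/2b
8) 7682.927ms=21/2b +274.39ms=3/8b
9) 7957.317ms=87/8b +274.39ms=3/8b
10) 8231.707ms=45/4b +548.78ms=3/4b
Σ=12b of 12 (82bpm 3/4) — PASS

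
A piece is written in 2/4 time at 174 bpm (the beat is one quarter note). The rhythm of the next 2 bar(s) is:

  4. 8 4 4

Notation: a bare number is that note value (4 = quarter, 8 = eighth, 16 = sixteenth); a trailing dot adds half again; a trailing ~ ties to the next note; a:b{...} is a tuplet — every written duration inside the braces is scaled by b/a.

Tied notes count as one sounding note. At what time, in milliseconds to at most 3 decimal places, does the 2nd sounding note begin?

note 2 onset = 3/2b = 517.241ms

1. 0.0ms @ 0 + 517.241ms (3/2)
2. 517.241ms @ 3/2 + 172.414ms (1/2)
3. 689.655ms @ 2 + 344.828ms (1)
4. 1034.483ms @ 3 + 344.828ms (1)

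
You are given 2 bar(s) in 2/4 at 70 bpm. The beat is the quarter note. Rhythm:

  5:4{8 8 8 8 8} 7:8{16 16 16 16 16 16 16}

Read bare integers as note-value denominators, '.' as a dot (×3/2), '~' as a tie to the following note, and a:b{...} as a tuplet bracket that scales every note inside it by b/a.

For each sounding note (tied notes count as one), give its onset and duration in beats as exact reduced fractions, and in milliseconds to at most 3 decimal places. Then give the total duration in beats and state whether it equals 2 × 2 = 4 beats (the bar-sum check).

1) 0.0ms=0b +342.857ms=2/5b
2) 342.857ms=2/5b +342.857ms=2/5b
3) 685.714ms=4/5b +342.857ms=2/5b
4) 1028.571ms=6/5b +342.857ms=2/5b
5) 1371.429ms=8/5b +342.857ms=2/5b
6) 1714.286ms=2b +244.898ms=2/7b
7) 1959.184ms=16/7b +244.898ms=2/7b
8) 2204.082ms=18/7b +244.898ms=2/7b
9) 2448.98ms=20/7b +244.898ms=2/7b
10) 2693.878ms=22/7b +244.898ms=2/7b
11) 2938.776ms=24/7b +244.898ms=2/7b
12) 3183.673ms=26/7b +244.898ms=2/7b
Σ=4b of 4 (70bpm 2/4) — PASS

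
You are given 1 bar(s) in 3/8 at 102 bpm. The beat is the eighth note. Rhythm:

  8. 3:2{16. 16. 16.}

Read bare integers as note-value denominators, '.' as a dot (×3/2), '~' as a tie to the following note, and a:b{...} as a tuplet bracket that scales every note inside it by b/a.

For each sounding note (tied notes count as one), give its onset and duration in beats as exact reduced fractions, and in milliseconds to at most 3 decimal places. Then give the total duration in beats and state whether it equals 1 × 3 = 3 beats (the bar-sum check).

1) 0.0ms=0b +882.353ms=3/2b
2) 882.353ms=3/2b +294.118ms=1/2b
3) 1176.471ms=2b +294.118ms=1/2b
4) 1470.588ms=5/2b +294.118ms=1/2b
Σ=3b of 3 (102bpm 3/8) — PASS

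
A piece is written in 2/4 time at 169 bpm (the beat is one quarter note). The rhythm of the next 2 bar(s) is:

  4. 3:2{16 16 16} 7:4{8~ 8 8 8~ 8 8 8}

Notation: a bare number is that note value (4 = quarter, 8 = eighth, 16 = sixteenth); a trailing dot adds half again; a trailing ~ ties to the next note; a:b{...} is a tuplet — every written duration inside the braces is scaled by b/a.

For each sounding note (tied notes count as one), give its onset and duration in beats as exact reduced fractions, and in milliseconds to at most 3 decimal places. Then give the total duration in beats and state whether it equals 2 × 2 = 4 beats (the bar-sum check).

1) 0.0ms=0b +532.544ms=3/2b
2) 532.544ms=3/2b +59.172ms=1/6b
3) 591.716ms=5/3b +59.172ms=1/6b
4) 650.888ms=11/6b +59.172ms=1/6b
5) 710.059ms=2b +202.874ms=4/7b
6) 912.933ms=18/7b +101.437ms=2/7b
7) 1014.37ms=20/7b +202.874ms=4/7b
8) 1217.244ms=24/7b +101.437ms=2/7b
9) 1318.681ms=26/7b +101.437ms=2/7b
Σ=4b of 4 (169bpm 2/4) — PASS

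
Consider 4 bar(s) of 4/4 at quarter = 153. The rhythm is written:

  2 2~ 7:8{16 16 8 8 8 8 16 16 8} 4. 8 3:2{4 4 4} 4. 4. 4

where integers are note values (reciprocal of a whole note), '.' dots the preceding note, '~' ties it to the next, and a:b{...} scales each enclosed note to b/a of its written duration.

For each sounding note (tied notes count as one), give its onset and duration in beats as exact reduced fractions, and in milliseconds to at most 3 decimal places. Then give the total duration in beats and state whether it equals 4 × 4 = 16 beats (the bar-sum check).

1) 0.0ms=0b +784.314ms=2b
2) 784.314ms=2b +896.359ms=16/7b
3) 1680.672ms=30/7b +112.045ms=2/7b
4) 1792.717ms=32/7b +224.09ms=4/7b
5) 2016.807ms=36/7b +224.09ms=4/7b
6) 2240.896ms=40/7b +224.09ms=4/7b
7) 2464.986ms=44/7b +224.09ms=4/7b
8) 2689.076ms=48/7b +112.045ms=2/7b
9) 2801.12ms=50/7b +112.045ms=2/7b
10) 2913.165ms=52/7b +224.09ms=4/7b
11) 3137.255ms=8b +588.235ms=3/2b
12) 3725.49ms=19/2b +196.078ms=1/2b
13) 3921.569ms=10b +261.438ms=2/3b
14) 4183.007ms=32/3b +261.438ms=2/3b
15) 4444.444ms=34/3b +261.438ms=2/3b
16) 4705.882ms=12b +588.235ms=3/2b
17) 5294.118ms=27/2b +588.235ms=3/2b
18) 5882.353ms=15b +392.157ms=1b
Σ=16b of 16 (153bpm 4/4) — PASS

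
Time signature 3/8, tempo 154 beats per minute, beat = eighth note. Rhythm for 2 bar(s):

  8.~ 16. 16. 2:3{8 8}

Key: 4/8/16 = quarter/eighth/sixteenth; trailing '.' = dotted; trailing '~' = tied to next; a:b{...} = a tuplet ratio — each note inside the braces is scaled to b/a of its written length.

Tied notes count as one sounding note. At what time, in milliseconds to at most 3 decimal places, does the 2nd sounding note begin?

note 2 onset = 9/4b = 876.623ms

1. 0.0ms @ 0 + 876.623ms (9/4)
2. 876.623ms @ 9/4 + 292.208ms (3/4)
3. 1168.831ms @ 3 + 584.416ms (3/2)
4. 1753.247ms @ 9/2 + 584.416ms (3/2)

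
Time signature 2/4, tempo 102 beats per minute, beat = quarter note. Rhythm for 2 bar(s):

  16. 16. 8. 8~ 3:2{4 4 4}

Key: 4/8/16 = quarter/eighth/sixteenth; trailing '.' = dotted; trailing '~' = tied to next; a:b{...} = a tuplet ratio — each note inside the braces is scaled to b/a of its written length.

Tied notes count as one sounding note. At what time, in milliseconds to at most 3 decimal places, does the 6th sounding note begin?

note 6 onset = 10/3b = 1960.784ms

1. 0.0ms @ 0 + 220.588ms (3/8)
2. 220.588ms @ 3/8 + 220.588ms (3/8)
3. 441.176ms @ 3/4 + 441.176ms (3/4)
4. 882.353ms @ 3/2 + 686.275ms (7/6)
5. 1568.627ms @ 8/3 + 392.157ms (2/3)
6. 1960.784ms @ 10/3 + 392.157ms (2/3)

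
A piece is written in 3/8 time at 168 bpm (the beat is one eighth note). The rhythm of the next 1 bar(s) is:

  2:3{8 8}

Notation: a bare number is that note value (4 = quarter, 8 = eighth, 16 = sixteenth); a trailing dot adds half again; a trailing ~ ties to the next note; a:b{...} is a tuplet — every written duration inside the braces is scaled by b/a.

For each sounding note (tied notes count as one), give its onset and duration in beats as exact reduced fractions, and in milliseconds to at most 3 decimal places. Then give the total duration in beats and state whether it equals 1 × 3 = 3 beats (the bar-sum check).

1) 0.0ms=0b +535.714ms=3/2b
2) 535.714ms=3/2b +535.714ms=3/2b
Σ=3b of 3 (168bpm 3/8) — PASS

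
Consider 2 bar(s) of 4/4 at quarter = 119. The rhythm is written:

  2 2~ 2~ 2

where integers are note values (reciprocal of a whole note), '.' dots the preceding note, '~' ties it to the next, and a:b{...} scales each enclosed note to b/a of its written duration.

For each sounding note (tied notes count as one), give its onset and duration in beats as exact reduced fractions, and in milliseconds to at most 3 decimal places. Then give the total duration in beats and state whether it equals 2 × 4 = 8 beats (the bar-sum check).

1) 0.0ms=0b +1008.403ms=2b
2) 1008.403ms=2b +3025.21ms=6b
Σ=8b of 8 (119bpm 4/4) — PASS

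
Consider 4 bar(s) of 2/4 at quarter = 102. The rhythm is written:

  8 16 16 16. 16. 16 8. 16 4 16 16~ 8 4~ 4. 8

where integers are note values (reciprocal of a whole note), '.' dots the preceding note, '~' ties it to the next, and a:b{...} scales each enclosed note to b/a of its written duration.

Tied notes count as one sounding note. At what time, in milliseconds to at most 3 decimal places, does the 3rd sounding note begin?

note 3 onset = 3/4b = 441.176ms

1. 0.0ms @ 0 + 294.118ms (1/2)
2. 294.118ms @ 1/2 + 147.059ms (1/4)
3. 441.176ms @ 3/4 + 147.059ms (1/4)
4. 588.235ms @ 1 + 220.588ms (3/8)
5. 808.824ms @ 11/8 + 220.588ms (3/8)
6. 1029.412ms @ 7/4 + 147.059ms (1/4)
7. 1176.471ms @ 2 + 441.176ms (3/4)
8. 1617.647ms @ 11/4 + 147.059ms (1/4)
9. 1764.706ms @ 3 + 588.235ms (1)
10. 2352.941ms @ 4 + 147.059ms (1/4)
11. 2500.0ms @ 17/4 + 441.176ms (3/4)
12. 2941.176ms @ 5 + 1470.588ms (5/2)
13. 4411.765ms @ 15/2 + 294.118ms (1/2)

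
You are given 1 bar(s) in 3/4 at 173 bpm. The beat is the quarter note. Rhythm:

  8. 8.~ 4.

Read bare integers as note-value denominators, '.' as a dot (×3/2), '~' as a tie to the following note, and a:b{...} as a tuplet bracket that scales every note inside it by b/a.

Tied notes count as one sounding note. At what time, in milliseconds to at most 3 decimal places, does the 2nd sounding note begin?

note 2 onset = 3/4b = 260.116ms

1. 0.0ms @ 0 + 260.116ms (3/4)
2. 260.116ms @ 3/4 + 780.347ms (9/4)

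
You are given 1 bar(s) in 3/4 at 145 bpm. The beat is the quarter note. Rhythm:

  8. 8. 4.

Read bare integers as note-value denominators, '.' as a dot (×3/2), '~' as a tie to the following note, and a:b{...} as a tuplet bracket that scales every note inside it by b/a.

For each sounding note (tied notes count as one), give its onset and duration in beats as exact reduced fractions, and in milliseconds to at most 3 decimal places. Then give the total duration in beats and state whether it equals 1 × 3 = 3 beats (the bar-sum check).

1) 0.0ms=0b +310.345ms=3/4b
2) 310.345ms=3/4b +310.345ms=3/4b
3) 620.69ms=3/2b +620.69ms=3/2b
Σ=3b of 3 (145bpm 3/4) — PASS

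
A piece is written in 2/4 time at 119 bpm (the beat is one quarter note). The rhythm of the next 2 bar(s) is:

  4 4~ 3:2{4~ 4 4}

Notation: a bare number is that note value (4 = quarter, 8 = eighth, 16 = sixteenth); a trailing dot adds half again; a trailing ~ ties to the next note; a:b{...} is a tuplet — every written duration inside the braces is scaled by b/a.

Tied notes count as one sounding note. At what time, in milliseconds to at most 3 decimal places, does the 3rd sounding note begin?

1. 0.0ms @ 0 + 504.202ms (1)
2. 504.202ms @ 1 + 1176.471ms (7/3)
3. 1680.672ms @ 10/3 + 336.134ms (2/3)

note 3 onset = 10/3b = 1680.672ms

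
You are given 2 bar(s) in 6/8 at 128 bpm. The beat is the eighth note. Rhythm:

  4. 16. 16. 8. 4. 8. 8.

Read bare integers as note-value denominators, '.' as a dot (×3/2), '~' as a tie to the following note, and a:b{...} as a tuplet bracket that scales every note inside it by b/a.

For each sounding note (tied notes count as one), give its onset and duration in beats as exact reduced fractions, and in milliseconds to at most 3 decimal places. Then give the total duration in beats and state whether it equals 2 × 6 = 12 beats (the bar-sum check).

1) 0.0ms=0b +1406.25ms=3b
2) 1406.25ms=3b +351.562ms=3/4b
3) 1757.812ms=15/4b +351.562ms=3/4b
4) 2109.375ms=9/2b +703.125ms=3/2b
5) 2812.5ms=6b +1406.25ms=3b
6) 4218.75ms=9b +703.125ms=3/2b
7) 4921.875ms=21/2b +703.125ms=3/2b
Σ=12b of 12 (128bpm 6/8) — PASS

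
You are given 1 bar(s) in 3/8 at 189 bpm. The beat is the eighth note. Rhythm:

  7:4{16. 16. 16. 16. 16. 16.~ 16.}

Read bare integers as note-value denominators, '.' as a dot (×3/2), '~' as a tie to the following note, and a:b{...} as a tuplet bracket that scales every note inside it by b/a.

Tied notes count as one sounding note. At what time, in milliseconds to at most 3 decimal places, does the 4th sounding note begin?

note 4 onset = 9/7b = 408.163ms

1. 0.0ms @ 0 + 136.054ms (3/7)
2. 136.054ms @ 3/7 + 136.054ms (3/7)
3. 272.109ms @ 6/7 + 136.054ms (3/7)
4. 408.163ms @ 9/7 + 136.054ms (3/7)
5. 544.218ms @ 12/7 + 136.054ms (3/7)
6. 680.272ms @ 15/7 + 272.109ms (6/7)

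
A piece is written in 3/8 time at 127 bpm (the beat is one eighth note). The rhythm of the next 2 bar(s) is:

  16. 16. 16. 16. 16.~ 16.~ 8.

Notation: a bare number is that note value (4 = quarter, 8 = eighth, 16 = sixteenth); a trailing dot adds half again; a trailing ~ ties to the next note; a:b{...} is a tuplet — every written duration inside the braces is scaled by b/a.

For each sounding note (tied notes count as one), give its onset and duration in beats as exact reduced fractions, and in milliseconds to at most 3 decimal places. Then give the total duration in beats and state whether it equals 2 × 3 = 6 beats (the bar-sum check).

1) 0.0ms=0b +354.331ms=3/4b
2) 354.331ms=3/4b +354.331ms=3/4b
3) 708.661ms=3/2b +354.331ms=3/4b
4) 1062.992ms=9/4b +354.331ms=3/4b
5) 1417.323ms=3b +1417.323ms=3b
Σ=6b of 6 (127bpm 3/8) — PASS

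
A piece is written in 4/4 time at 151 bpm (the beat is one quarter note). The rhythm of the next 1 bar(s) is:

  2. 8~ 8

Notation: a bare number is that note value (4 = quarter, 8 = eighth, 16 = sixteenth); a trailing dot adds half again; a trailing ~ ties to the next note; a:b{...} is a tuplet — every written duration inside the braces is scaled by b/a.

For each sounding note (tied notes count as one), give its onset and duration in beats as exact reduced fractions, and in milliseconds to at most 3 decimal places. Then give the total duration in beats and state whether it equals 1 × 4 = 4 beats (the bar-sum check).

1) 0.0ms=0b +1192.053ms=3b
2) 1192.053ms=3b +397.351ms=1b
Σ=4b of 4 (151bpm 4/4) — PASS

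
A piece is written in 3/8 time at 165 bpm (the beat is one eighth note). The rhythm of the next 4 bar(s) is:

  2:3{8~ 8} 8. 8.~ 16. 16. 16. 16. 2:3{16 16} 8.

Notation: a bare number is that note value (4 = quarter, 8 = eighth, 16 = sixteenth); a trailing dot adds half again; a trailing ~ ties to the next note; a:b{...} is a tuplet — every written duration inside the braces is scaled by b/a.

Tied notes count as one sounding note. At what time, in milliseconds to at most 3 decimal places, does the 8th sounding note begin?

1. 0.0ms @ 0 + 1090.909ms (3)
2. 1090.909ms @ 3 + 545.455ms (3/2)
3. 1636.364ms @ 9/2 + 818.182ms (9/4)
4. 2454.545ms @ 27/4 + 272.727ms (3/4)
5. 2727.273ms @ 15/2 + 272.727ms (3/4)
6. 3000.0ms @ 33/4 + 272.727ms (3/4)
7. 3272.727ms @ 9 + 272.727ms (3/4)
8. 3545.455ms @ 39/4 + 272.727ms (3/4)
9. 3818.182ms @ 21/2 + 545.455ms (3/2)

note 8 onset = 39/4b = 3545.455ms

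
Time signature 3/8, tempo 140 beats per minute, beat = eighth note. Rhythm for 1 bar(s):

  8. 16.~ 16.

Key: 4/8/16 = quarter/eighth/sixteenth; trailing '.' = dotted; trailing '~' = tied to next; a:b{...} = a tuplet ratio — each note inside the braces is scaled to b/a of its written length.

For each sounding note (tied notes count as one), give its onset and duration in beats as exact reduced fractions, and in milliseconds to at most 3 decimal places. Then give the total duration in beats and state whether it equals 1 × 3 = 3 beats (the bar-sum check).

1) 0.0ms=0b +642.857ms=3/2b
2) 642.857ms=3/2b +642.857ms=3/2b
Σ=3b of 3 (140bpm 3/8) — PASS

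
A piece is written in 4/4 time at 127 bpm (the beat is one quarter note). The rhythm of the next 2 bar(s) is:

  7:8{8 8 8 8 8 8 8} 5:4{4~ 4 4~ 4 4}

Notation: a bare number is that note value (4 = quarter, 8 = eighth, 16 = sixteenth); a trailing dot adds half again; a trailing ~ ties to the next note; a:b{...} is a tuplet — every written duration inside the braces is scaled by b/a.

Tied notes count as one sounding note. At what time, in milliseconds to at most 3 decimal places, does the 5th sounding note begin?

1. 0.0ms @ 0 + 269.966ms (4/7)
2. 269.966ms @ 4/7 + 269.966ms (4/7)
3. 539.933ms @ 8/7 + 269.966ms (4/7)
4. 809.899ms @ 12/7 + 269.966ms (4/7)
5. 1079.865ms @ 16/7 + 269.966ms (4/7)
6. 1349.831ms @ 20/7 + 269.966ms (4/7)
7. 1619.798ms @ 24/7 + 269.966ms (4/7)
8. 1889.764ms @ 4 + 755.906ms (8/5)
9. 2645.669ms @ 28/5 + 755.906ms (8/5)
10. 3401.575ms @ 36/5 + 377.953ms (4/5)

note 5 onset = 16/7b = 1079.865ms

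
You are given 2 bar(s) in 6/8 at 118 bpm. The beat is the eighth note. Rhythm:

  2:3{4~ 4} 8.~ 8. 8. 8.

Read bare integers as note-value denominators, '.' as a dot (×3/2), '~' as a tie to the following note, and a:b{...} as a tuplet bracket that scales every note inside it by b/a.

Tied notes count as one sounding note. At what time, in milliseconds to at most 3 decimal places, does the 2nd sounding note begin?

note 2 onset = 6b = 3050.847ms

1. 0.0ms @ 0 + 3050.847ms (6)
2. 3050.847ms @ 6 + 1525.424ms (3)
3. 4576.271ms @ 9 + 762.712ms (3/2)
4. 5338.983ms @ 21/2 + 762.712ms (3/2)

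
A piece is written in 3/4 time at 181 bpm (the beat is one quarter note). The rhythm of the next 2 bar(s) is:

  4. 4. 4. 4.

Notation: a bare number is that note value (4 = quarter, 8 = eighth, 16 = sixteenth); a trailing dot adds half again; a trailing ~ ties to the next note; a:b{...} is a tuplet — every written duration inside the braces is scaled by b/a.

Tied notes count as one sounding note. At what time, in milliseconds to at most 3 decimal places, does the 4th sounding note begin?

1. 0.0ms @ 0 + 497.238ms (3/2)
2. 497.238ms @ 3/2 + 497.238ms (3/2)
3. 994.475ms @ 3 + 497.238ms (3/2)
4. 1491.713ms @ 9/2 + 497.238ms (3/2)

note 4 onset = 9/2b = 1491.713ms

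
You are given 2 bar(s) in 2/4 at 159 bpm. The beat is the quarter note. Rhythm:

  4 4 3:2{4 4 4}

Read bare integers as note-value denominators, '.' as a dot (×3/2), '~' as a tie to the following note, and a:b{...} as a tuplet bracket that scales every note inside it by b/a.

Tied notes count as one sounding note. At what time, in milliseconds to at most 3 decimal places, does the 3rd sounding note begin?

note 3 onset = 2b = 754.717ms

1. 0.0ms @ 0 + 377.358ms (1)
2. 377.358ms @ 1 + 377.358ms (1)
3. 754.717ms @ 2 + 251.572ms (2/3)
4. 1006.289ms @ 8/3 + 251.572ms (2/3)
5. 1257.862ms @ 10/3 + 251.572ms (2/3)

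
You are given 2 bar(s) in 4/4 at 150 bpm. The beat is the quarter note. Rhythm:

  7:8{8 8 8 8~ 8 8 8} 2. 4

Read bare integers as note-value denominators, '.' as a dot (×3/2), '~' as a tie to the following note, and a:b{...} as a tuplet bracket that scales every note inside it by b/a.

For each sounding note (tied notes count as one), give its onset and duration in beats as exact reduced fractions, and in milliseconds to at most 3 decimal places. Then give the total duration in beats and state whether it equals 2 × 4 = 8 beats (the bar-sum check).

1) 0.0ms=0b +228.571ms=4/7b
2) 228.571ms=4/7b +228.571ms=4/7b
3) 457.143ms=8/7b +228.571ms=4/7b
4) 685.714ms=12/7b +457.143ms=8/7b
5) 1142.857ms=20/7b +228.571ms=4/7b
6) 1371.429ms=24/7b +228.571ms=4/7b
7) 1600.0ms=4b +1200.0ms=3b
8) 2800.0ms=7b +400.0ms=1b
Σ=8b of 8 (150bpm 4/4) — PASS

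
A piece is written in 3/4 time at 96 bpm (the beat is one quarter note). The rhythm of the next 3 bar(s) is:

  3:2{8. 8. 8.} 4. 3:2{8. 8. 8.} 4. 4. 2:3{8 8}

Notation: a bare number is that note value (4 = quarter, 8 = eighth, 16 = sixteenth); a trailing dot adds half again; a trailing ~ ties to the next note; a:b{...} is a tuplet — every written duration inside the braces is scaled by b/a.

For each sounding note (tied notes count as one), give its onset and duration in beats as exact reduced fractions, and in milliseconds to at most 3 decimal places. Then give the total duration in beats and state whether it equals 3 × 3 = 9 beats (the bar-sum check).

1) 0.0ms=0b +312.5ms=1/2b
2) 312.5ms=1/2b +312.5ms=1/2b
3) 625.0ms=1b +312.5ms=1/2b
4) 937.5ms=3/2b +937.5ms=3/2b
5) 1875.0ms=3b +312.5ms=1/2b
6) 2187.5ms=7/2b +312.5ms=1/2b
7) 2500.0ms=4b +312.5ms=1/2b
8) 2812.5ms=9/2b +937.5ms=3/2b
9) 3750.0ms=6b +937.5ms=3/2b
10) 4687.5ms=15/2b +468.75ms=3/4b
11) 5156.25ms=33/4b +468.75ms=3/4b
Σ=9b of 9 (96bpm 3/4) — PASS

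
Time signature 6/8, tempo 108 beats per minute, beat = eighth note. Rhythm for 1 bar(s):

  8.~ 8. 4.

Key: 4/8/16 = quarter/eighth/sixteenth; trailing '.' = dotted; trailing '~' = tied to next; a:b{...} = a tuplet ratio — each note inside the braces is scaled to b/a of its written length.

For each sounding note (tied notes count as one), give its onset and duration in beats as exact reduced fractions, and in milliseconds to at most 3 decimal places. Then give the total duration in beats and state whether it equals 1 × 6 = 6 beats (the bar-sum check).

1) 0.0ms=0b +1666.667ms=3b
2) 1666.667ms=3b +1666.667ms=3b
Σ=6b of 6 (108bpm 6/8) — PASS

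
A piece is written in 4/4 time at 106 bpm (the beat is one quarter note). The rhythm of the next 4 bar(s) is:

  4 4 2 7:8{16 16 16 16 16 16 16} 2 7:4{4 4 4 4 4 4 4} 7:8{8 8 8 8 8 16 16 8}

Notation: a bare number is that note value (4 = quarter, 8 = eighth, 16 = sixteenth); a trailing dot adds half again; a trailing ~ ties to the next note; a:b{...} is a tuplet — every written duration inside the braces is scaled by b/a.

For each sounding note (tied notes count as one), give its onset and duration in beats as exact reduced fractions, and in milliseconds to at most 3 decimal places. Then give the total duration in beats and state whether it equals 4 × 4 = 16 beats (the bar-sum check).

1) 0.0ms=0b +566.038ms=1b
2) 566.038ms=1b +566.038ms=1b
3) 1132.075ms=2b +1132.075ms=2b
4) 2264.151ms=4b +161.725ms=2/7b
5) 2425.876ms=30/7b +161.725ms=2/7b
6) 2587.601ms=32/7b +161.725ms=2/7b
7) 2749.326ms=34/7b +161.725ms=2/7b
8) 2911.051ms=36/7b +161.725ms=2/7b
9) 3072.776ms=38/7b +161.725ms=2/7b
10) 3234.501ms=40/7b +161.725ms=2/7b
11) 3396.226ms=6b +1132.075ms=2b
12) 4528.302ms=8b +323.45ms=4/7b
13) 4851.752ms=60/7b +323.45ms=4/7b
14) 5175.202ms=64/7b +323.45ms=4/7b
15) 5498.652ms=68/7b +323.45ms=4/7b
16) 5822.102ms=72/7b +323.45ms=4/7b
17) 6145.553ms=76/7b +323.45ms=4/7b
18) 6469.003ms=80/7b +323.45ms=4/7b
19) 6792.453ms=12b +323.45ms=4/7b
20) 7115.903ms=88/7b +323.45ms=4/7b
21) 7439.353ms=92/7b +323.45ms=4/7b
22) 7762.803ms=96/7b +323.45ms=4/7b
23) 8086.253ms=100/7b +323.45ms=4/7b
24) 8409.704ms=104/7b +161.725ms=2/7b
25) 8571.429ms=106/7b +161.725ms=2/7b
26) 8733.154ms=108/7b +323.45ms=4/7b
Σ=16b of 16 (106bpm 4/4) — PASS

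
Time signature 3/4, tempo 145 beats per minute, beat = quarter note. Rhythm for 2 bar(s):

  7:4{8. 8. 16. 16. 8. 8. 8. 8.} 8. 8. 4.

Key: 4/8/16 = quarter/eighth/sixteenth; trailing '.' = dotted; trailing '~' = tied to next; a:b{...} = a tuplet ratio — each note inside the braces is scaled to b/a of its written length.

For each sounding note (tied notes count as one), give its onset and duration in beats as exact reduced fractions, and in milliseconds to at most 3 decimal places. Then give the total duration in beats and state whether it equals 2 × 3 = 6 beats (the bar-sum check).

1) 0.0ms=0b +177.34ms=3/7b
2) 177.34ms=3/7b +177.34ms=3/7b
3) 354.68ms=6/7b +88.67ms=3/14b
4) 443.35ms=15/14b +88.67ms=3/14b
5) 532.02ms=9/7b +177.34ms=3/7b
6) 709.36ms=12/7b +177.34ms=3/7b
7) 886.7ms=15/7b +177.34ms=3/7b
8) 1064.039ms=18/7b +177.34ms=3/7b
9) 1241.379ms=3b +310.345ms=3/4b
10) 1551.724ms=15/4b +310.345ms=3/4b
11) 1862.069ms=9/2b +620.69ms=3/2b
Σ=6b of 6 (145bpm 3/4) — PASS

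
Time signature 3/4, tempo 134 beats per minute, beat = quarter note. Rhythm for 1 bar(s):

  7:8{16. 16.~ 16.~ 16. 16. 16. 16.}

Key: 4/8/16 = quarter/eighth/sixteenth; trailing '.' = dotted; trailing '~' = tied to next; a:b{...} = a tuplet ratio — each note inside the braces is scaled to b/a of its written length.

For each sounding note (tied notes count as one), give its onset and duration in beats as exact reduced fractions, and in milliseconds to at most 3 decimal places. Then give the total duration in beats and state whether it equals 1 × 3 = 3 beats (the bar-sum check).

1) 0.0ms=0b +191.898ms=3/7b
2) 191.898ms=3/7b +575.693ms=9/7b
3) 767.591ms=12/7b +191.898ms=3/7b
4) 959.488ms=15/7b +191.898ms=3/7b
5) 1151.386ms=18/7b +191.898ms=3/7b
Σ=3b of 3 (134bpm 3/4) — PASS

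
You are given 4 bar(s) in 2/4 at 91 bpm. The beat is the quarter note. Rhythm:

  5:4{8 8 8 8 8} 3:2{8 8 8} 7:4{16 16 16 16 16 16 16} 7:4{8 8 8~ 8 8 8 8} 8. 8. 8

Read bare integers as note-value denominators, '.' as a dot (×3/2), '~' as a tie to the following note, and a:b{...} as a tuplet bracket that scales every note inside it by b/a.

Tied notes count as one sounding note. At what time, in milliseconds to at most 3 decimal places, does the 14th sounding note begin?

note 14 onset = 26/7b = 2448.98ms

1. 0.0ms @ 0 + 263.736ms (2/5)
2. 263.736ms @ 2/5 + 263.736ms (2/5)
3. 527.473ms @ 4/5 + 263.736ms (2/5)
4. 791.209ms @ 6/5 + 263.736ms (2/5)
5. 1054.945ms @ 8/5 + 263.736ms (2/5)
6. 1318.681ms @ 2 + 219.78ms (1/3)
7. 1538.462ms @ 7/3 + 219.78ms (1/3)
8. 1758.242ms @ 8/3 + 219.78ms (1/3)
9. 1978.022ms @ 3 + 94.192ms (1/7)
10. 2072.214ms @ 22/7 + 94.192ms (1/7)
11. 2166.405ms @ 23/7 + 94.192ms (1/7)
12. 2260.597ms @ 24/7 + 94.192ms (1/7)
13. 2354.788ms @ 25/7 + 94.192ms (1/7)
14. 2448.98ms @ 26/7 + 94.192ms (1/7)
15. 2543.171ms @ 27/7 + 94.192ms (1/7)
16. 2637.363ms @ 4 + 188.383ms (2/7)
17. 2825.746ms @ 30/7 + 188.383ms (2/7)
18. 3014.129ms @ 32/7 + 376.766ms (4/7)
19. 3390.895ms @ 36/7 + 188.383ms (2/7)
20. 3579.278ms @ 38/7 + 188.383ms (2/7)
21. 3767.661ms @ 40/7 + 188.383ms (2/7)
22. 3956.044ms @ 6 + 494.505ms (3/4)
23. 4450.549ms @ 27/4 + 494.505ms (3/4)
24. 4945.055ms @ 15/2 + 329.67ms (1/2)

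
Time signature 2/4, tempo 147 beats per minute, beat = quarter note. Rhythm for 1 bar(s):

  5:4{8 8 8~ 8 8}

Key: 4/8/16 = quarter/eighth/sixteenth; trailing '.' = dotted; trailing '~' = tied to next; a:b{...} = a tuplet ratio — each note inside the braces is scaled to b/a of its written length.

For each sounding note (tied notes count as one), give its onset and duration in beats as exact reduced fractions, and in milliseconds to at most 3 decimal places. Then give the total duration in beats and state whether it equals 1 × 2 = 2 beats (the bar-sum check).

1) 0.0ms=0b +163.265ms=2/5b
2) 163.265ms=2/5b +163.265ms=2/5b
3) 326.531ms=4/5b +326.531ms=4/5b
4) 653.061ms=8/5b +163.265ms=2/5b
Σ=2b of 2 (147bpm 2/4) — PASS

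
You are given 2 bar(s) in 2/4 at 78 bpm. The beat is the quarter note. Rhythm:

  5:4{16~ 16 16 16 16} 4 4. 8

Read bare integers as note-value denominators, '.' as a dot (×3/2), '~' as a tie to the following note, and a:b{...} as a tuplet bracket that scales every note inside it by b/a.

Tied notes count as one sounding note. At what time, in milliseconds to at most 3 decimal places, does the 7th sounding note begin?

note 7 onset = 7/2b = 2692.308ms

1. 0.0ms @ 0 + 307.692ms (2/5)
2. 307.692ms @ 2/5 + 153.846ms (1/5)
3. 461.538ms @ 3/5 + 153.846ms (1/5)
4. 615.385ms @ 4/5 + 153.846ms (1/5)
5. 769.231ms @ 1 + 769.231ms (1)
6. 1538.462ms @ 2 + 1153.846ms (3/2)
7. 2692.308ms @ 7/2 + 384.615ms (1/2)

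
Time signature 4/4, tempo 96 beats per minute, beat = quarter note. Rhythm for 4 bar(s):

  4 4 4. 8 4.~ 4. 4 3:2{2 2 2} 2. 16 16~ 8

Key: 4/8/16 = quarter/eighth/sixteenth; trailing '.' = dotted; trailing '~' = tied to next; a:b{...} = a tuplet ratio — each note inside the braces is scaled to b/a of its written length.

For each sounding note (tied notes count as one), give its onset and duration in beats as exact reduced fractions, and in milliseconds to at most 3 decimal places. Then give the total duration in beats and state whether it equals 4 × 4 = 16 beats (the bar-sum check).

1) 0.0ms=0b +625.0ms=1b
2) 625.0ms=1b +625.0ms=1b
3) 1250.0ms=2b +937.5ms=3/2b
4) 2187.5ms=7/2b +312.5ms=1/2b
5) 2500.0ms=4b +1875.0ms=3b
6) 4375.0ms=7b +625.0ms=1b
7) 5000.0ms=8b +833.333ms=4/3b
8) 5833.333ms=28/3b +833.333ms=4/3b
9) 6666.667ms=32/3b +833.333ms=4/3b
10) 7500.0ms=12b +1875.0ms=3b
11) 9375.0ms=15b +156.25ms=1/4b
12) 9531.25ms=61/4b +468.75ms=3/4b
Σ=16b of 16 (96bpm 4/4) — PASS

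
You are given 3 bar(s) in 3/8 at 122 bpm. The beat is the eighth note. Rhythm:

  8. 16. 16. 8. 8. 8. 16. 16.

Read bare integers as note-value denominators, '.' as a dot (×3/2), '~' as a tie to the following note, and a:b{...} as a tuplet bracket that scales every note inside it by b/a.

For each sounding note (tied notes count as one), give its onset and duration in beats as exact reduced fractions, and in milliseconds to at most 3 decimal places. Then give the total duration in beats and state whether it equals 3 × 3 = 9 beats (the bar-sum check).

1) 0.0ms=0b +737.705ms=3/2b
2) 737.705ms=3/2b +368.852ms=3/4b
3) 1106.557ms=9/4b +368.852ms=3/4b
4) 1475.41ms=3b +737.705ms=3/2b
5) 2213.115ms=9/2b +737.705ms=3/2b
6) 2950.82ms=6b +737.705ms=3/2b
7) 3688.525ms=15/2b +368.852ms=3/4b
8) 4057.377ms=33/4b +368.852ms=3/4b
Σ=9b of 9 (122bpm 3/8) — PASS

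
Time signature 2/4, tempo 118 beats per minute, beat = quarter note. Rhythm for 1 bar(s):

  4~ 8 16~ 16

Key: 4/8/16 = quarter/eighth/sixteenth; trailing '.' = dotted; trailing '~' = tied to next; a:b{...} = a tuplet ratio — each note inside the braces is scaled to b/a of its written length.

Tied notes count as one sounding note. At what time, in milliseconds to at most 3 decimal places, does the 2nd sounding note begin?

note 2 onset = 3/2b = 762.712ms

1. 0.0ms @ 0 + 762.712ms (3/2)
2. 762.712ms @ 3/2 + 254.237ms (1/2)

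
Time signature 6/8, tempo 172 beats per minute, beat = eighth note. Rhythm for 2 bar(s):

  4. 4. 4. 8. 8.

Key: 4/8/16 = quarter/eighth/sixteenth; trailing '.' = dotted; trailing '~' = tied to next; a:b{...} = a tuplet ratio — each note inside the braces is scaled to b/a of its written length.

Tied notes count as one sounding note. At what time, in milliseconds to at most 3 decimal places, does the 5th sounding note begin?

1. 0.0ms @ 0 + 1046.512ms (3)
2. 1046.512ms @ 3 + 1046.512ms (3)
3. 2093.023ms @ 6 + 1046.512ms (3)
4. 3139.535ms @ 9 + 523.256ms (3/2)
5. 3662.791ms @ 21/2 + 523.256ms (3/2)

note 5 onset = 21/2b = 3662.791ms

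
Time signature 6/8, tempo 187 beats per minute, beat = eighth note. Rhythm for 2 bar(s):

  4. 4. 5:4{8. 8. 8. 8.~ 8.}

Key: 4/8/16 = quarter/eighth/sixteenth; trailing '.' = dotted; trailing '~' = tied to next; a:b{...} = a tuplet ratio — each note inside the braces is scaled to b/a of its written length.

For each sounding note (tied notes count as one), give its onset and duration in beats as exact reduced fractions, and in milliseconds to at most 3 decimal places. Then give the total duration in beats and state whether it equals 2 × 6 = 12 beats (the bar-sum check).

1) 0.0ms=0b +962.567ms=3b
2) 962.567ms=3b +962.567ms=3b
3) 1925.134ms=6b +385.027ms=6/5b
4) 2310.16ms=36/5b +385.027ms=6/5b
5) 2695.187ms=42/5b +385.027ms=6/5b
6) 3080.214ms=48/5b +770.053ms=12/5b
Σ=12b of 12 (187bpm 6/8) — PASS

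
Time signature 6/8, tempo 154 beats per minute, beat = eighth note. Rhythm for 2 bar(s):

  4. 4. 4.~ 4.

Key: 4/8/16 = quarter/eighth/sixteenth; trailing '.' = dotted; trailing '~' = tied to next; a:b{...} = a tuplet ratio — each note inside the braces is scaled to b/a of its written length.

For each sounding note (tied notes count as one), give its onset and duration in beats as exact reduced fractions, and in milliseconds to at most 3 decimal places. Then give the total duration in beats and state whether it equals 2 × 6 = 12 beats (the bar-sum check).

1) 0.0ms=0b +1168.831ms=3b
2) 1168.831ms=3b +1168.831ms=3b
3) 2337.662ms=6b +2337.662ms=6b
Σ=12b of 12 (154bpm 6/8) — PASS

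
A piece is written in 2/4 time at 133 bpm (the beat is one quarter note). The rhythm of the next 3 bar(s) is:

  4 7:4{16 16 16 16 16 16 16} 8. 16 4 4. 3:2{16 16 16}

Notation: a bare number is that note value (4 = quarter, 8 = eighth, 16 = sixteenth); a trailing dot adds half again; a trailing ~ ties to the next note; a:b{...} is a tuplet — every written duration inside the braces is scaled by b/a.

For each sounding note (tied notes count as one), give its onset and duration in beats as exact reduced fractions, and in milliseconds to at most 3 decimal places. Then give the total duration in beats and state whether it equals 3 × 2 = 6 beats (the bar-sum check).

1) 0.0ms=0b +451.128ms=1b
2) 451.128ms=1b +64.447ms=1/7b
3) 515.575ms=8/7b +64.447ms=1/7b
4) 580.021ms=9/7b +64.447ms=1/7b
5) 644.468ms=10/7b +64.447ms=1/7b
6) 708.915ms=11/7b +64.447ms=1/7b
7) 773.362ms=12/7b +64.447ms=1/7b
8) 837.809ms=13/7b +64.447ms=1/7b
9) 902.256ms=2b +338.346ms=3/4b
10) 1240.602ms=11/4b +112.782ms=1/4b
11) 1353.383ms=3b +451.128ms=1b
12) 1804.511ms=4b +676.692ms=3/2b
13) 2481.203ms=11/2b +75.188ms=1/6b
14) 2556.391ms=17/3b +75.188ms=1/6b
15) 2631.579ms=35/6b +75.188ms=1/6b
Σ=6b of 6 (133bpm 2/4) — PASS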